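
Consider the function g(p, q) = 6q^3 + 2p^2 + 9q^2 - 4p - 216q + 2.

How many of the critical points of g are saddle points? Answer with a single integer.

g separates as a function of p plus a function of q, so ∇g=0 decouples.
∂g/∂p = 4(p - 1) = 0 at p ∈ {1}; ∂g/∂q = 18(q - 3)(q + 4) = 0 at q ∈ {-4, 3}.
The Hessian is diagonal: diag(g_pp, g_qq). Second derivatives: g_pp(1)=4; g_qq(-4)=-126, g_qq(3)=126.
Saddle points occur where the two diagonal entries have opposite signs: (1, -4). Count: 1.

1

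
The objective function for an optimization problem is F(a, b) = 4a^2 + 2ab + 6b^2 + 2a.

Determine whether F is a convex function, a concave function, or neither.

convex

F is quadratic, so its Hessian is the constant matrix H = [[8, 2], [2, 12]].
det(H) = 92, tr(H) = 20.
det(H) > 0 and tr(H) > 0, so H is positive definite everywhere: convex.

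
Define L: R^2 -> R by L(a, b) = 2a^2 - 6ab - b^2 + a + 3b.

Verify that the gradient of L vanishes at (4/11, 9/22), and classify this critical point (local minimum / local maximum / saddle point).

saddle point

∇L = (4a - 6b + 1, -6a - 2b + 3); substituting (4/11, 9/22) gives ∇L = (0, 0), so (4/11, 9/22) is indeed a critical point.
The Hessian of L is constant: H = [[4, -6], [-6, -2]].
det(H) = 4·(-2) − (-6)² = -44.
Since det(H) < 0, H is indefinite and the critical point is a saddle point.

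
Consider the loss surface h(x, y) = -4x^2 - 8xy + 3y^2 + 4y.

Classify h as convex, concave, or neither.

neither

h is quadratic, so its Hessian is the constant matrix H = [[-8, -8], [-8, 6]].
det(H) = -112, tr(H) = -2.
det(H) < 0, so H is indefinite: neither convex nor concave.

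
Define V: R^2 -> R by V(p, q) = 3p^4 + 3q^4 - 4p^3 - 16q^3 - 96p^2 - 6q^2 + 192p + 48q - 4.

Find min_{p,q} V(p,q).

V(p,q) separates as A(p) + B(q) − 4, so its minimum is min A + min B − 4.
A'(p) = 12(p - 4)(p - 1)(p + 4) vanishes at p ∈ {-4, 1, 4}; B'(q) = 12(q - 4)(q - 1)(q + 1) vanishes at q ∈ {-1, 1, 4}.
Local minima of A (where A''>0): A(-4)=-1280, A(4)=-256. Local minima of B: B(-1)=-35, B(4)=-160.
So the global minimum of V is A(-4) + B(4) − 4 = -1280 − 160 − 4 = -1444, attained at (-4, 4).

-1444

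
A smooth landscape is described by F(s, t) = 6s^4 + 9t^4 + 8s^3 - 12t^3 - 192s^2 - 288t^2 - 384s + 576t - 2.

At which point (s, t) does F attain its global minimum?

(4, -4)

F(s,t) separates as P(s) + Q(t) − 2, so its minimum is min P + min Q − 2.
P'(s) = 24(s - 4)(s + 1)(s + 4) vanishes at s ∈ {-4, -1, 4}; Q'(t) = 36(t - 4)(t - 1)(t + 4) vanishes at t ∈ {-4, 1, 4}.
Local minima of P (where P''>0): P(-4)=-512, P(4)=-2560. Local minima of Q: Q(-4)=-3840, Q(4)=-768.
So the global minimum of F is P(4) + Q(-4) − 2 = -2560 − 3840 − 2 = -6402, attained at (4, -4).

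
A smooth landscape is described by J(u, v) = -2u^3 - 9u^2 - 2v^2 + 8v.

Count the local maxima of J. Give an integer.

1

J separates as a function of u plus a function of v, so ∇J=0 decouples.
∂J/∂u = -6u(u + 3) = 0 at u ∈ {-3, 0}; ∂J/∂v = -4(v - 2) = 0 at v ∈ {2}.
The Hessian is diagonal: diag(J_uu, J_vv). Second derivatives: J_uu(-3)=18, J_uu(0)=-18; J_vv(2)=-4.
Local maxima occur where both diagonal entries negative: (0, 2). Count: 1.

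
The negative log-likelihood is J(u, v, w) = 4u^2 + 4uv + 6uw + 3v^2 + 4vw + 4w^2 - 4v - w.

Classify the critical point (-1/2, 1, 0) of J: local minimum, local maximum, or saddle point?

local minimum

The Hessian is constant: H = [[8, 4, 6], [4, 6, 4], [6, 4, 8]].
Leading principal minors: Δ₁ = 8, Δ₂ = 32, Δ₃ = 104.
All leading minors are positive, so H is positive definite: a local minimum.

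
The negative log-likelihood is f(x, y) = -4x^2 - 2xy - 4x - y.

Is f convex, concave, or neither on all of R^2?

neither

f is quadratic, so its Hessian is the constant matrix H = [[-8, -2], [-2, 0]].
det(H) = -4, tr(H) = -8.
det(H) < 0, so H is indefinite: neither convex nor concave.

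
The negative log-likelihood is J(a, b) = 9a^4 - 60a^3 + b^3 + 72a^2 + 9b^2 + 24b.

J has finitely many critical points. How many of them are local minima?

2

J separates as a function of a plus a function of b, so ∇J=0 decouples.
∂J/∂a = 36a(a - 4)(a - 1) = 0 at a ∈ {0, 1, 4}; ∂J/∂b = 3(b + 2)(b + 4) = 0 at b ∈ {-4, -2}.
The Hessian is diagonal: diag(J_aa, J_bb). Second derivatives: J_aa(0)=144, J_aa(1)=-108, J_aa(4)=432; J_bb(-4)=-6, J_bb(-2)=6.
Local minima occur where both diagonal entries positive: (0, -2), (4, -2). Count: 2.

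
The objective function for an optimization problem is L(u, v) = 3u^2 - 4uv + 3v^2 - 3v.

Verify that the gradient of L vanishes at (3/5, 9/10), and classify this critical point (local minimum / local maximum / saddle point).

local minimum

∇L = (6u - 4v, -4u + 6v - 3); substituting (3/5, 9/10) gives ∇L = (0, 0), so (3/5, 9/10) is indeed a critical point.
The Hessian of L is constant: H = [[6, -4], [-4, 6]].
det(H) = 6·6 − (-4)² = 20.
det(H) > 0 and tr(H) = 12 > 0, so H is positive definite and the point is a local minimum.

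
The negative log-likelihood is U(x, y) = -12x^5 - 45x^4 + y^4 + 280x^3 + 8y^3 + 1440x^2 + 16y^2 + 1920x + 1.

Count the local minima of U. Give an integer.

4

U separates as a function of x plus a function of y, so ∇U=0 decouples.
∂U/∂x = -60(x - 4)(x + 1)(x + 2)(x + 4) = 0 at x ∈ {-4, -2, -1, 4}; ∂U/∂y = 4y(y + 2)(y + 4) = 0 at y ∈ {-4, -2, 0}.
The Hessian is diagonal: diag(U_xx, U_yy). Second derivatives: U_xx(-4)=2880, U_xx(-2)=-720, U_xx(-1)=900, U_xx(4)=-14400; U_yy(-4)=32, U_yy(-2)=-16, U_yy(0)=32.
Local minima occur where both diagonal entries positive: (-4, -4), (-4, 0), (-1, -4), (-1, 0). Count: 4.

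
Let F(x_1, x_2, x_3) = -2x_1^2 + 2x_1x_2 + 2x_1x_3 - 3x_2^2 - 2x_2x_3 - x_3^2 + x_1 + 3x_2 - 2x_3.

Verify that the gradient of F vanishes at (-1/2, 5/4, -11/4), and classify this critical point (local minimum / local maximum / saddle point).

local maximum

∇F = (-4x_1 + 2x_2 + 2x_3 + 1, 2x_1 - 6x_2 - 2x_3 + 3, 2x_1 - 2x_2 - 2x_3 - 2); substituting (-1/2, 5/4, -11/4) gives ∇F = (0, 0, 0), so (-1/2, 5/4, -11/4) is indeed a critical point.
The Hessian is constant: H = [[-4, 2, 2], [2, -6, -2], [2, -2, -2]].
Leading principal minors: Δ₁ = -4, Δ₂ = 20, Δ₃ = -16.
The minors alternate sign starting negative (−, +, −), so H is negative definite: a local maximum.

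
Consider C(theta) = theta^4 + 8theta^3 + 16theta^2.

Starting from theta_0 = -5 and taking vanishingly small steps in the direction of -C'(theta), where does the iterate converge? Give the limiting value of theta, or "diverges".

-4

C'(theta) = 4theta(theta + 2)(theta + 4), so C'(-5) = -60.
Gradient descent moves in the -C' direction, i.e. theta is increasing.
The nearest critical point in that direction is theta = -4, where C'' = 32 > 0 (a local minimum). The iterate converges there.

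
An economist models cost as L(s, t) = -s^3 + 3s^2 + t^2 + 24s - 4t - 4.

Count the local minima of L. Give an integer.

L separates as a function of s plus a function of t, so ∇L=0 decouples.
∂L/∂s = -3(s - 4)(s + 2) = 0 at s ∈ {-2, 4}; ∂L/∂t = 2(t - 2) = 0 at t ∈ {2}.
The Hessian is diagonal: diag(L_ss, L_tt). Second derivatives: L_ss(-2)=18, L_ss(4)=-18; L_tt(2)=2.
Local minima occur where both diagonal entries positive: (-2, 2). Count: 1.

1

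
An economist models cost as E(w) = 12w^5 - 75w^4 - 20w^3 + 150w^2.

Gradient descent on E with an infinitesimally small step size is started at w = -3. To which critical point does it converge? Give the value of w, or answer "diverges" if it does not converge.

E'(w) = 60w(w - 5)(w - 1)(w + 1), so E'(-3) = 11520.
Gradient descent moves in the -E' direction, i.e. w is decreasing.
There is no critical point below w=-3, and E' keeps the same sign, so the iterate runs off to −∞.

diverges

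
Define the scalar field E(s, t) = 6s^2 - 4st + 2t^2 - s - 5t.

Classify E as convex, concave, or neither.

convex

E is quadratic, so its Hessian is the constant matrix H = [[12, -4], [-4, 4]].
det(H) = 32, tr(H) = 16.
det(H) > 0 and tr(H) > 0, so H is positive definite everywhere: convex.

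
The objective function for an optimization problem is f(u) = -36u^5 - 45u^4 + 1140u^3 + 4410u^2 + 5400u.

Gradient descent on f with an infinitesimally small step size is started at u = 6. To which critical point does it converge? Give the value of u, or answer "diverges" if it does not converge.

diverges

f'(u) = -180(u - 5)(u + 1)(u + 2)(u + 3), so f'(6) = -90720.
Gradient descent moves in the -f' direction, i.e. u is increasing.
There is no critical point above u=6, and f' keeps the same sign, so the iterate runs off to +∞.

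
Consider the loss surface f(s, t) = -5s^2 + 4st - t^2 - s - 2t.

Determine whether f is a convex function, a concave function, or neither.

concave

f is quadratic, so its Hessian is the constant matrix H = [[-10, 4], [4, -2]].
det(H) = 4, tr(H) = -12.
det(H) > 0 and tr(H) < 0, so H is negative definite everywhere: concave.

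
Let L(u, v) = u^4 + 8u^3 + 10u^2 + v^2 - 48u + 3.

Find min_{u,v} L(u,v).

L(u,v) separates as P(u) + Q(v) + 3, so its minimum is min P + min Q + 3.
P'(u) = 4(u - 1)(u + 3)(u + 4) vanishes at u ∈ {-4, -3, 1}; Q'(v) = 2v vanishes at v ∈ {0}.
Local minima of P (where P''>0): P(-4)=96, P(1)=-29. Local minima of Q: Q(0)=0.
So the global minimum of L is P(1) + Q(0) + 3 = -29 + 0 + 3 = -26, attained at (1, 0).

-26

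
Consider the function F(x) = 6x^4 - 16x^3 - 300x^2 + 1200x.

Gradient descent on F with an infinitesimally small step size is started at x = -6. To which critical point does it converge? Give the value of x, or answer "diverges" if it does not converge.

F'(x) = 24(x - 5)(x - 2)(x + 5), so F'(-6) = -2112.
Gradient descent moves in the -F' direction, i.e. x is increasing.
The nearest critical point in that direction is x = -5, where F'' = 1680 > 0 (a local minimum). The iterate converges there.

-5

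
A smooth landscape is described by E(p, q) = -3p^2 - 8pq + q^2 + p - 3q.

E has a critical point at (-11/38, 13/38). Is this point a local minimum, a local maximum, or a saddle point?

saddle point

The Hessian of E is constant: H = [[-6, -8], [-8, 2]].
det(H) = (-6)·2 − (-8)² = -76.
Since det(H) < 0, H is indefinite and the critical point is a saddle point.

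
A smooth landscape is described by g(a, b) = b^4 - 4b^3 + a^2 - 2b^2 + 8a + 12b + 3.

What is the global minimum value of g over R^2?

g(a,b) separates as P(a) + Q(b) + 3, so its minimum is min P + min Q + 3.
P'(a) = 2a + 8 vanishes at a ∈ {-4}; Q'(b) = 4(b - 3)(b - 1)(b + 1) vanishes at b ∈ {-1, 1, 3}.
Local minima of P (where P''>0): P(-4)=-16. Local minima of Q: Q(-1)=-9, Q(3)=-9.
So the global minimum of g is P(-4) + Q(-1) + 3 = -16 − 9 + 3 = -22, attained at (-4, -1).

-22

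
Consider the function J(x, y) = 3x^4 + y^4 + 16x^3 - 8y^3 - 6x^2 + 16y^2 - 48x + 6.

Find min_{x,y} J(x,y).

J(x,y) separates as P(x) + Q(y) + 6, so its minimum is min P + min Q + 6.
P'(x) = 12(x - 1)(x + 1)(x + 4) vanishes at x ∈ {-4, -1, 1}; Q'(y) = 4y(y - 4)(y - 2) vanishes at y ∈ {0, 2, 4}.
Local minima of P (where P''>0): P(-4)=-160, P(1)=-35. Local minima of Q: Q(0)=0, Q(4)=0.
So the global minimum of J is P(-4) + Q(0) + 6 = -160 + 0 + 6 = -154, attained at (-4, 0).

-154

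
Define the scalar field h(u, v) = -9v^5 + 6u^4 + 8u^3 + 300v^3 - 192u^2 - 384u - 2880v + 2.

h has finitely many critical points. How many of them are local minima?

h separates as a function of u plus a function of v, so ∇h=0 decouples.
∂h/∂u = 24(u - 4)(u + 1)(u + 4) = 0 at u ∈ {-4, -1, 4}; ∂h/∂v = -45(v - 4)(v - 2)(v + 2)(v + 4) = 0 at v ∈ {-4, -2, 2, 4}.
The Hessian is diagonal: diag(h_uu, h_vv). Second derivatives: h_uu(-4)=576, h_uu(-1)=-360, h_uu(4)=960; h_vv(-4)=4320, h_vv(-2)=-2160, h_vv(2)=2160, h_vv(4)=-4320.
Local minima occur where both diagonal entries positive: (-4, -4), (-4, 2), (4, -4), (4, 2). Count: 4.

4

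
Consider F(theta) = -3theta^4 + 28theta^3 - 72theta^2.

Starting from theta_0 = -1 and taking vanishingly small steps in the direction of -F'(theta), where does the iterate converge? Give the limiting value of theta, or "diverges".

F'(theta) = -12theta(theta - 4)(theta - 3), so F'(-1) = 240.
Gradient descent moves in the -F' direction, i.e. theta is decreasing.
There is no critical point below theta=-1, and F' keeps the same sign, so the iterate runs off to −∞.

diverges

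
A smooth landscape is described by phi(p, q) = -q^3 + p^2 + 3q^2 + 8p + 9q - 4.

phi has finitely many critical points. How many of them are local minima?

1

phi separates as a function of p plus a function of q, so ∇phi=0 decouples.
∂phi/∂p = 2(p + 4) = 0 at p ∈ {-4}; ∂phi/∂q = -3(q - 3)(q + 1) = 0 at q ∈ {-1, 3}.
The Hessian is diagonal: diag(phi_pp, phi_qq). Second derivatives: phi_pp(-4)=2; phi_qq(-1)=12, phi_qq(3)=-12.
Local minima occur where both diagonal entries positive: (-4, -1). Count: 1.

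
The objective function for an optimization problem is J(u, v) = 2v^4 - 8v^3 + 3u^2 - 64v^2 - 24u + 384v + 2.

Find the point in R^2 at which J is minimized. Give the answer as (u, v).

(4, -4)

J(u,v) separates as P(u) + Q(v) + 2, so its minimum is min P + min Q + 2.
P'(u) = 6u - 24 vanishes at u ∈ {4}; Q'(v) = 8(v - 4)(v - 3)(v + 4) vanishes at v ∈ {-4, 3, 4}.
Local minima of P (where P''>0): P(4)=-48. Local minima of Q: Q(-4)=-1536, Q(4)=512.
So the global minimum of J is P(4) + Q(-4) + 2 = -48 − 1536 + 2 = -1582, attained at (4, -4).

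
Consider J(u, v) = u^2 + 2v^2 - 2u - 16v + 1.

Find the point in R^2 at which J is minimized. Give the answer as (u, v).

(1, 4)

J(u,v) separates as P(u) + Q(v) + 1, so its minimum is min P + min Q + 1.
P'(u) = 2u - 2 vanishes at u ∈ {1}; Q'(v) = 4v - 16 vanishes at v ∈ {4}.
Local minima of P (where P''>0): P(1)=-1. Local minima of Q: Q(4)=-32.
So the global minimum of J is P(1) + Q(4) + 1 = -1 − 32 + 1 = -32, attained at (1, 4).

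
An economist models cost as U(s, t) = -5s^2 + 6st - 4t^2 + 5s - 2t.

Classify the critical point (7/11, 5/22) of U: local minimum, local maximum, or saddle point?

The Hessian of U is constant: H = [[-10, 6], [6, -8]].
det(H) = (-10)·(-8) − 6² = 44.
det(H) > 0 and tr(H) = -18 < 0, so H is negative definite and the point is a local maximum.

local maximum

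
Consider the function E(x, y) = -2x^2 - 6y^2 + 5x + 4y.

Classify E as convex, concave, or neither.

E is quadratic, so its Hessian is the constant matrix H = [[-4, 0], [0, -12]].
det(H) = 48, tr(H) = -16.
det(H) > 0 and tr(H) < 0, so H is negative definite everywhere: concave.

concave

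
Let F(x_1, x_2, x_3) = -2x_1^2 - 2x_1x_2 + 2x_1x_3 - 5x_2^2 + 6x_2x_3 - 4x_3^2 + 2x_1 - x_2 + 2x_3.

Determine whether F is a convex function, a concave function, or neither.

concave

F is quadratic, so its Hessian is the constant matrix H = [[-4, -2, 2], [-2, -10, 6], [2, 6, -8]].
Leading principal minors: -4, 36, -152.
Signs alternate −, +, − ⇒ H ≺ 0 ⇒ concave.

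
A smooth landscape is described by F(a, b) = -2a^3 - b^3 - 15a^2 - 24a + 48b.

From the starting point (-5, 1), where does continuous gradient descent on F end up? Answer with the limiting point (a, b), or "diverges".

F is separable, so gradient descent decouples: a follows -∂F/∂a, b follows -∂F/∂b.
∂F/∂a = -6(a + 1)(a + 4); at a=-5 this is -24, so a increases.
∂F/∂b = -3(b - 4)(b + 4); at b=1 this is 45, so b decreases.
a converges to its nearest critical value -4 (a local min of the a-part); b converges to -4. The iterate converges to (-4, -4).

(-4, -4)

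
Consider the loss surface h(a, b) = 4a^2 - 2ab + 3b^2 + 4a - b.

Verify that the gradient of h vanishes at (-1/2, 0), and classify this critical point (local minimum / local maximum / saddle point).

∇h = (8a - 2b + 4, -2a + 6b - 1); substituting (-1/2, 0) gives ∇h = (0, 0), so (-1/2, 0) is indeed a critical point.
The Hessian of h is constant: H = [[8, -2], [-2, 6]].
det(H) = 8·6 − (-2)² = 44.
det(H) > 0 and tr(H) = 14 > 0, so H is positive definite and the point is a local minimum.

local minimum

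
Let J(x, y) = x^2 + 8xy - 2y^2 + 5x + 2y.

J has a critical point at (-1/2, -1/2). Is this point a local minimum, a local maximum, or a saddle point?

The Hessian of J is constant: H = [[2, 8], [8, -4]].
det(H) = 2·(-4) − 8² = -72.
Since det(H) < 0, H is indefinite and the critical point is a saddle point.

saddle point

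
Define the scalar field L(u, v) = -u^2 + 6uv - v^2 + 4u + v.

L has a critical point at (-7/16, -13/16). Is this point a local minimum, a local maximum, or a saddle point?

The Hessian of L is constant: H = [[-2, 6], [6, -2]].
det(H) = (-2)·(-2) − 6² = -32.
Since det(H) < 0, H is indefinite and the critical point is a saddle point.

saddle point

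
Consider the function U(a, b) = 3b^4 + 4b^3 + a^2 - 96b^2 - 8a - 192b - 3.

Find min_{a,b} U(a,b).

U(a,b) separates as P(a) + Q(b) − 3, so its minimum is min P + min Q − 3.
P'(a) = 2a - 8 vanishes at a ∈ {4}; Q'(b) = 12(b - 4)(b + 1)(b + 4) vanishes at b ∈ {-4, -1, 4}.
Local minima of P (where P''>0): P(4)=-16. Local minima of Q: Q(-4)=-256, Q(4)=-1280.
So the global minimum of U is P(4) + Q(4) − 3 = -16 − 1280 − 3 = -1299, attained at (4, 4).

-1299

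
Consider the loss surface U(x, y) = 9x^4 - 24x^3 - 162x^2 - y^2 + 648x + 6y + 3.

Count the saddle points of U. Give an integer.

2

U separates as a function of x plus a function of y, so ∇U=0 decouples.
∂U/∂x = 36(x - 3)(x - 2)(x + 3) = 0 at x ∈ {-3, 2, 3}; ∂U/∂y = -2(y - 3) = 0 at y ∈ {3}.
The Hessian is diagonal: diag(U_xx, U_yy). Second derivatives: U_xx(-3)=1080, U_xx(2)=-180, U_xx(3)=216; U_yy(3)=-2.
Saddle points occur where the two diagonal entries have opposite signs: (-3, 3), (3, 3). Count: 2.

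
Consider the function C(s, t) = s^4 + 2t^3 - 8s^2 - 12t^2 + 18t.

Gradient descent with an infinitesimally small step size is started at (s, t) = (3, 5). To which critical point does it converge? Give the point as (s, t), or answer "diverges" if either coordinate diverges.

C is separable, so gradient descent decouples: s follows -∂C/∂s, t follows -∂C/∂t.
∂C/∂s = 4s(s - 2)(s + 2); at s=3 this is 60, so s decreases.
∂C/∂t = 6(t - 3)(t - 1); at t=5 this is 48, so t decreases.
s converges to its nearest critical value 2 (a local min of the s-part); t converges to 3. The iterate converges to (2, 3).

(2, 3)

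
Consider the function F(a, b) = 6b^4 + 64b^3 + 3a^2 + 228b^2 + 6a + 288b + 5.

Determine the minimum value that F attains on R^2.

-116

F(a,b) separates as P(a) + Q(b) + 5, so its minimum is min P + min Q + 5.
P'(a) = 6a + 6 vanishes at a ∈ {-1}; Q'(b) = 24(b + 1)(b + 3)(b + 4) vanishes at b ∈ {-4, -3, -1}.
Local minima of P (where P''>0): P(-1)=-3. Local minima of Q: Q(-4)=-64, Q(-1)=-118.
So the global minimum of F is P(-1) + Q(-1) + 5 = -3 − 118 + 5 = -116, attained at (-1, -1).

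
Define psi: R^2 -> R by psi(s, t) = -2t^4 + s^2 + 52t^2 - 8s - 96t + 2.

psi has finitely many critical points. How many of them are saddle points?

2

psi separates as a function of s plus a function of t, so ∇psi=0 decouples.
∂psi/∂s = 2(s - 4) = 0 at s ∈ {4}; ∂psi/∂t = -8(t - 3)(t - 1)(t + 4) = 0 at t ∈ {-4, 1, 3}.
The Hessian is diagonal: diag(psi_ss, psi_tt). Second derivatives: psi_ss(4)=2; psi_tt(-4)=-280, psi_tt(1)=80, psi_tt(3)=-112.
Saddle points occur where the two diagonal entries have opposite signs: (4, -4), (4, 3). Count: 2.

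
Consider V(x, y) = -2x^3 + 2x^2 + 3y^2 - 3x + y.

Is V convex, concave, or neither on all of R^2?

neither

The term -2x^3 is cubic, so the Hessian is not constant.
∂²V/∂x² = -12x + 4, which takes both signs as x varies (negative for sufficiently large x). A diagonal entry of the Hessian changing sign means the Hessian is neither positive- nor negative-semidefinite on all of R^2.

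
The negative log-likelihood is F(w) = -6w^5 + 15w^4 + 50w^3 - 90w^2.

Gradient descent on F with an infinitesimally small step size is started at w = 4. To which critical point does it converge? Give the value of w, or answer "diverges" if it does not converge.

F'(w) = -30w(w - 3)(w - 1)(w + 2), so F'(4) = -2160.
Gradient descent moves in the -F' direction, i.e. w is increasing.
There is no critical point above w=4, and F' keeps the same sign, so the iterate runs off to +∞.

diverges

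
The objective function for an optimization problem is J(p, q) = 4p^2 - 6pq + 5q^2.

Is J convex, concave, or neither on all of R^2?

J is quadratic, so its Hessian is the constant matrix H = [[8, -6], [-6, 10]].
det(H) = 44, tr(H) = 18.
det(H) > 0 and tr(H) > 0, so H is positive definite everywhere: convex.

convex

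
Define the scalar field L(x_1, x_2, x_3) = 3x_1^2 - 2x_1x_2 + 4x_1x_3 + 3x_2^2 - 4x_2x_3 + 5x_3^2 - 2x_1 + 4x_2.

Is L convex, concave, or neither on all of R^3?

L is quadratic, so its Hessian is the constant matrix H = [[6, -2, 4], [-2, 6, -4], [4, -4, 10]].
Leading principal minors: 6, 32, 192.
All positive ⇒ H ≻ 0 ⇒ convex.

convex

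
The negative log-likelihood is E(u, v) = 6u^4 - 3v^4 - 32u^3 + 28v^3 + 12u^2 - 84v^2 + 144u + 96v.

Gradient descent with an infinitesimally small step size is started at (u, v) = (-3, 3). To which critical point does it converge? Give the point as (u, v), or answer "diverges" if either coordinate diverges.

(-1, 2)

E is separable, so gradient descent decouples: u follows -∂E/∂u, v follows -∂E/∂v.
∂E/∂u = 24(u - 3)(u - 2)(u + 1); at u=-3 this is -1440, so u increases.
∂E/∂v = -12(v - 4)(v - 2)(v - 1); at v=3 this is 24, so v decreases.
u converges to its nearest critical value -1 (a local min of the u-part); v converges to 2. The iterate converges to (-1, 2).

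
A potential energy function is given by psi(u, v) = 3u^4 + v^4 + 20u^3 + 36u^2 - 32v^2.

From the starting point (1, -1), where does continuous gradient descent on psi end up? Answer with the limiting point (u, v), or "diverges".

psi is separable, so gradient descent decouples: u follows -∂psi/∂u, v follows -∂psi/∂v.
∂psi/∂u = 12u(u + 2)(u + 3); at u=1 this is 144, so u decreases.
∂psi/∂v = 4v(v - 4)(v + 4); at v=-1 this is 60, so v decreases.
u converges to its nearest critical value 0 (a local min of the u-part); v converges to -4. The iterate converges to (0, -4).

(0, -4)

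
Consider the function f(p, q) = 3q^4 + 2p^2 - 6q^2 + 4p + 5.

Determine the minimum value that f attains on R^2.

0

f(p,q) separates as A(p) + B(q) + 5, so its minimum is min A + min B + 5.
A'(p) = 4p + 4 vanishes at p ∈ {-1}; B'(q) = 12q(q - 1)(q + 1) vanishes at q ∈ {-1, 0, 1}.
Local minima of A (where A''>0): A(-1)=-2. Local minima of B: B(-1)=-3, B(1)=-3.
So the global minimum of f is A(-1) + B(-1) + 5 = -2 − 3 + 5 = 0, attained at (-1, -1).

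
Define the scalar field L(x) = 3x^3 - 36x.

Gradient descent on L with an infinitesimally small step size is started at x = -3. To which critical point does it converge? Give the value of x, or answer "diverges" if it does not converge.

diverges

L'(x) = 9(x - 2)(x + 2), so L'(-3) = 45.
Gradient descent moves in the -L' direction, i.e. x is decreasing.
There is no critical point below x=-3, and L' keeps the same sign, so the iterate runs off to −∞.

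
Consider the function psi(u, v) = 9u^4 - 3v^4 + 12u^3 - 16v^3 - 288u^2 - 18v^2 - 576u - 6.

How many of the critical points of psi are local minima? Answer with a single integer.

2

psi separates as a function of u plus a function of v, so ∇psi=0 decouples.
∂psi/∂u = 36(u - 4)(u + 1)(u + 4) = 0 at u ∈ {-4, -1, 4}; ∂psi/∂v = -12v(v + 1)(v + 3) = 0 at v ∈ {-3, -1, 0}.
The Hessian is diagonal: diag(psi_uu, psi_vv). Second derivatives: psi_uu(-4)=864, psi_uu(-1)=-540, psi_uu(4)=1440; psi_vv(-3)=-72, psi_vv(-1)=24, psi_vv(0)=-36.
Local minima occur where both diagonal entries positive: (-4, -1), (4, -1). Count: 2.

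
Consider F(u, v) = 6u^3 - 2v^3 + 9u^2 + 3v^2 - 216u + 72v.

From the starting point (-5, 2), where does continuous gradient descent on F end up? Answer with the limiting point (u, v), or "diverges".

F is separable, so gradient descent decouples: u follows -∂F/∂u, v follows -∂F/∂v.
∂F/∂u = 18(u - 3)(u + 4); at u=-5 this is 144, so u decreases.
∂F/∂v = -6(v - 4)(v + 3); at v=2 this is 60, so v decreases.
The u-coordinate has no critical point in that direction and runs off to infinity.

diverges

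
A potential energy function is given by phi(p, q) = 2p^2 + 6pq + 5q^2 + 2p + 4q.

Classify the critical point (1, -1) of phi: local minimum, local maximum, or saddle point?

local minimum

The Hessian of phi is constant: H = [[4, 6], [6, 10]].
det(H) = 4·10 − 6² = 4.
det(H) > 0 and tr(H) = 14 > 0, so H is positive definite and the point is a local minimum.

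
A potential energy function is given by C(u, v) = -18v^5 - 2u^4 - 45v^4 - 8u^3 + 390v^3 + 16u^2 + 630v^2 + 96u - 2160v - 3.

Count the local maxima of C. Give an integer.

4

C separates as a function of u plus a function of v, so ∇C=0 decouples.
∂C/∂u = -8(u - 2)(u + 2)(u + 3) = 0 at u ∈ {-3, -2, 2}; ∂C/∂v = -90(v - 3)(v - 1)(v + 2)(v + 4) = 0 at v ∈ {-4, -2, 1, 3}.
The Hessian is diagonal: diag(C_uu, C_vv). Second derivatives: C_uu(-3)=-40, C_uu(-2)=32, C_uu(2)=-160; C_vv(-4)=6300, C_vv(-2)=-2700, C_vv(1)=2700, C_vv(3)=-6300.
Local maxima occur where both diagonal entries negative: (-3, -2), (-3, 3), (2, -2), (2, 3). Count: 4.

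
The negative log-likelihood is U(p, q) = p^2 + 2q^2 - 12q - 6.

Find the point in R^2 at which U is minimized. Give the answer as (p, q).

(0, 3)

U(p,q) separates as A(p) + B(q) − 6, so its minimum is min A + min B − 6.
A'(p) = 2p vanishes at p ∈ {0}; B'(q) = 4q - 12 vanishes at q ∈ {3}.
Local minima of A (where A''>0): A(0)=0. Local minima of B: B(3)=-18.
So the global minimum of U is A(0) + B(3) − 6 = 0 − 18 − 6 = -24, attained at (0, 3).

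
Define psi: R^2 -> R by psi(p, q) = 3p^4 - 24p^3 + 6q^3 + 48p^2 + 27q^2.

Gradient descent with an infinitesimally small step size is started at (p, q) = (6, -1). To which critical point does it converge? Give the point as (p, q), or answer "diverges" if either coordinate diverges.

(4, 0)

psi is separable, so gradient descent decouples: p follows -∂psi/∂p, q follows -∂psi/∂q.
∂psi/∂p = 12p(p - 4)(p - 2); at p=6 this is 576, so p decreases.
∂psi/∂q = 18q(q + 3); at q=-1 this is -36, so q increases.
p converges to its nearest critical value 4 (a local min of the p-part); q converges to 0. The iterate converges to (4, 0).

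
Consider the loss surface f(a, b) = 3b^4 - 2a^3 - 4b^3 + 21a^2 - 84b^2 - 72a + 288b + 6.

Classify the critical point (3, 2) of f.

The mixed partial ∂²f/∂a∂b is 0, so the Hessian at any point is diag(f_aa, f_bb) = diag(6(-2a + 7), 12(3b^2 - 2b - 14)).
At (3, 2): H = diag(6, -72).
The eigenvalues have opposite signs, so H is indefinite: a saddle point.

saddle point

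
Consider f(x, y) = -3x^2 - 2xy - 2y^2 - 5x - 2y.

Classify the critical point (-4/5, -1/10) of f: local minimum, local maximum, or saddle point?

local maximum

The Hessian of f is constant: H = [[-6, -2], [-2, -4]].
det(H) = (-6)·(-4) − (-2)² = 20.
det(H) > 0 and tr(H) = -10 < 0, so H is negative definite and the point is a local maximum.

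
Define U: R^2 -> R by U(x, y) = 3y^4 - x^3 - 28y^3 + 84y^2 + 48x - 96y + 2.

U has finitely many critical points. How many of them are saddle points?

U separates as a function of x plus a function of y, so ∇U=0 decouples.
∂U/∂x = -3(x - 4)(x + 4) = 0 at x ∈ {-4, 4}; ∂U/∂y = 12(y - 4)(y - 2)(y - 1) = 0 at y ∈ {1, 2, 4}.
The Hessian is diagonal: diag(U_xx, U_yy). Second derivatives: U_xx(-4)=24, U_xx(4)=-24; U_yy(1)=36, U_yy(2)=-24, U_yy(4)=72.
Saddle points occur where the two diagonal entries have opposite signs: (-4, 2), (4, 1), (4, 4). Count: 3.

3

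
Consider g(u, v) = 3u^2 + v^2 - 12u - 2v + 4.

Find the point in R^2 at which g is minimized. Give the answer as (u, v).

g(u,v) separates as P(u) + Q(v) + 4, so its minimum is min P + min Q + 4.
P'(u) = 6u - 12 vanishes at u ∈ {2}; Q'(v) = 2v - 2 vanishes at v ∈ {1}.
Local minima of P (where P''>0): P(2)=-12. Local minima of Q: Q(1)=-1.
So the global minimum of g is P(2) + Q(1) + 4 = -12 − 1 + 4 = -9, attained at (2, 1).

(2, 1)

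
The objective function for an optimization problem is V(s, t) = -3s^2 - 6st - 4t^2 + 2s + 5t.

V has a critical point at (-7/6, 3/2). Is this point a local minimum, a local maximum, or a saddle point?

The Hessian of V is constant: H = [[-6, -6], [-6, -8]].
det(H) = (-6)·(-8) − (-6)² = 12.
det(H) > 0 and tr(H) = -14 < 0, so H is negative definite and the point is a local maximum.

local maximum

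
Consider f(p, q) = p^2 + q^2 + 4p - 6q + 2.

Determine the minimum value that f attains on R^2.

-11

f(p,q) separates as A(p) + B(q) + 2, so its minimum is min A + min B + 2.
A'(p) = 2p + 4 vanishes at p ∈ {-2}; B'(q) = 2q - 6 vanishes at q ∈ {3}.
Local minima of A (where A''>0): A(-2)=-4. Local minima of B: B(3)=-9.
So the global minimum of f is A(-2) + B(3) + 2 = -4 − 9 + 2 = -11, attained at (-2, 3).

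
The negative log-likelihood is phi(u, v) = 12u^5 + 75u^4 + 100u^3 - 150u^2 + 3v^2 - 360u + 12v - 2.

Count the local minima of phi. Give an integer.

phi separates as a function of u plus a function of v, so ∇phi=0 decouples.
∂phi/∂u = 60(u - 1)(u + 1)(u + 2)(u + 3) = 0 at u ∈ {-3, -2, -1, 1}; ∂phi/∂v = 6(v + 2) = 0 at v ∈ {-2}.
The Hessian is diagonal: diag(phi_uu, phi_vv). Second derivatives: phi_uu(-3)=-480, phi_uu(-2)=180, phi_uu(-1)=-240, phi_uu(1)=1440; phi_vv(-2)=6.
Local minima occur where both diagonal entries positive: (-2, -2), (1, -2). Count: 2.

2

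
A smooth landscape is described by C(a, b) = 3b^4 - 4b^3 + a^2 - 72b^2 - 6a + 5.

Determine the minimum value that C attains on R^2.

-644

C(a,b) separates as P(a) + Q(b) + 5, so its minimum is min P + min Q + 5.
P'(a) = 2a - 6 vanishes at a ∈ {3}; Q'(b) = 12b(b - 4)(b + 3) vanishes at b ∈ {-3, 0, 4}.
Local minima of P (where P''>0): P(3)=-9. Local minima of Q: Q(-3)=-297, Q(4)=-640.
So the global minimum of C is P(3) + Q(4) + 5 = -9 − 640 + 5 = -644, attained at (3, 4).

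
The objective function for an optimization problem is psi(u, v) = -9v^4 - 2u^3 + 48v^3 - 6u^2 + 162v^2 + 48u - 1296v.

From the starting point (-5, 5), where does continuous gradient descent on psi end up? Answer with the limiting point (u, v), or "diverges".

diverges

psi is separable, so gradient descent decouples: u follows -∂psi/∂u, v follows -∂psi/∂v.
∂psi/∂u = -6(u - 2)(u + 4); at u=-5 this is -42, so u increases.
∂psi/∂v = -36(v - 4)(v - 3)(v + 3); at v=5 this is -576, so v increases.
The v-coordinate has no critical point in that direction and runs off to infinity.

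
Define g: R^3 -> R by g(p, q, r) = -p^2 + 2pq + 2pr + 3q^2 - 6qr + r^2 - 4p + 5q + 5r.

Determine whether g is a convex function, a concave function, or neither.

neither

g is quadratic, so its Hessian is the constant matrix H = [[-2, 2, 2], [2, 6, -6], [2, -6, 2]].
Leading principal minors: -2, -16, -32.
Neither pattern holds ⇒ H is indefinite ⇒ neither convex nor concave.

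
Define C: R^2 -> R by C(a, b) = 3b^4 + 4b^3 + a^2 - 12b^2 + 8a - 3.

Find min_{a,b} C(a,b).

C(a,b) separates as P(a) + Q(b) − 3, so its minimum is min P + min Q − 3.
P'(a) = 2a + 8 vanishes at a ∈ {-4}; Q'(b) = 12b(b - 1)(b + 2) vanishes at b ∈ {-2, 0, 1}.
Local minima of P (where P''>0): P(-4)=-16. Local minima of Q: Q(-2)=-32, Q(1)=-5.
So the global minimum of C is P(-4) + Q(-2) − 3 = -16 − 32 − 3 = -51, attained at (-4, -2).

-51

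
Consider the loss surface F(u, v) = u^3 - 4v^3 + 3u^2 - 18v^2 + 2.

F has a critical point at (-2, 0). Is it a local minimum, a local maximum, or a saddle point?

The mixed partial ∂²F/∂u∂v is 0, so the Hessian at any point is diag(F_uu, F_vv) = diag(6(u + 1), -12(2v + 3)).
At (-2, 0): H = diag(-6, -36).
Both eigenvalues are negative, so H is negative definite: a local maximum.

local maximum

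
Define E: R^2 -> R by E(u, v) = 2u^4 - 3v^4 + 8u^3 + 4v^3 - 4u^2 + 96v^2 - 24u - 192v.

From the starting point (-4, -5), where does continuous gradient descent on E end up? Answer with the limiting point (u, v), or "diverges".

diverges

E is separable, so gradient descent decouples: u follows -∂E/∂u, v follows -∂E/∂v.
∂E/∂u = 8(u - 1)(u + 1)(u + 3); at u=-4 this is -120, so u increases.
∂E/∂v = -12(v - 4)(v - 1)(v + 4); at v=-5 this is 648, so v decreases.
The v-coordinate has no critical point in that direction and runs off to infinity.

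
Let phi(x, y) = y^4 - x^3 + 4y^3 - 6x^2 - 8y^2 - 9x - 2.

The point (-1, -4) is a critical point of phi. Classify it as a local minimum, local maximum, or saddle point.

saddle point

The mixed partial ∂²phi/∂x∂y is 0, so the Hessian at any point is diag(phi_xx, phi_yy) = diag(-6(x + 2), 4(3y^2 + 6y - 4)).
At (-1, -4): H = diag(-6, 80).
The eigenvalues have opposite signs, so H is indefinite: a saddle point.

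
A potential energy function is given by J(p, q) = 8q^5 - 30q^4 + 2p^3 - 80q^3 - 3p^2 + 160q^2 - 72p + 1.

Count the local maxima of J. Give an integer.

J separates as a function of p plus a function of q, so ∇J=0 decouples.
∂J/∂p = 6(p - 4)(p + 3) = 0 at p ∈ {-3, 4}; ∂J/∂q = 40q(q - 4)(q - 1)(q + 2) = 0 at q ∈ {-2, 0, 1, 4}.
The Hessian is diagonal: diag(J_pp, J_qq). Second derivatives: J_pp(-3)=-42, J_pp(4)=42; J_qq(-2)=-1440, J_qq(0)=320, J_qq(1)=-360, J_qq(4)=2880.
Local maxima occur where both diagonal entries negative: (-3, -2), (-3, 1). Count: 2.

2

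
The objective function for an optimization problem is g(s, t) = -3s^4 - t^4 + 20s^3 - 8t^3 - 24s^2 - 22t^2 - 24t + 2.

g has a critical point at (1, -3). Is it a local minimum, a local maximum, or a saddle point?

The mixed partial ∂²g/∂s∂t is 0, so the Hessian at any point is diag(g_ss, g_tt) = diag(12(-3s^2 + 10s - 4), -4(3t^2 + 12t + 11)).
At (1, -3): H = diag(36, -8).
The eigenvalues have opposite signs, so H is indefinite: a saddle point.

saddle point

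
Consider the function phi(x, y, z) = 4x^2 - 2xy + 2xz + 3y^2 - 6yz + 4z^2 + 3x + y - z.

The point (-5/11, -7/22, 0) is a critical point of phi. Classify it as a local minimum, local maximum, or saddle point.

The Hessian is constant: H = [[8, -2, 2], [-2, 6, -6], [2, -6, 8]].
Leading principal minors: Δ₁ = 8, Δ₂ = 44, Δ₃ = 88.
All leading minors are positive, so H is positive definite: a local minimum.

local minimum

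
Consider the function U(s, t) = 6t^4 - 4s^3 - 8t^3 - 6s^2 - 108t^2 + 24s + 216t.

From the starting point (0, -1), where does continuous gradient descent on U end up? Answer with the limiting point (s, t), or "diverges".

U is separable, so gradient descent decouples: s follows -∂U/∂s, t follows -∂U/∂t.
∂U/∂s = -12(s - 1)(s + 2); at s=0 this is 24, so s decreases.
∂U/∂t = 24(t - 3)(t - 1)(t + 3); at t=-1 this is 384, so t decreases.
s converges to its nearest critical value -2 (a local min of the s-part); t converges to -3. The iterate converges to (-2, -3).

(-2, -3)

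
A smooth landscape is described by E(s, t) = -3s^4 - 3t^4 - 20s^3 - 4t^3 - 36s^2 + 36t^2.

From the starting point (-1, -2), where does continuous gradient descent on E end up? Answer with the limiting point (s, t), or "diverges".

(-2, 0)

E is separable, so gradient descent decouples: s follows -∂E/∂s, t follows -∂E/∂t.
∂E/∂s = -12s(s + 2)(s + 3); at s=-1 this is 24, so s decreases.
∂E/∂t = -12t(t - 2)(t + 3); at t=-2 this is -96, so t increases.
s converges to its nearest critical value -2 (a local min of the s-part); t converges to 0. The iterate converges to (-2, 0).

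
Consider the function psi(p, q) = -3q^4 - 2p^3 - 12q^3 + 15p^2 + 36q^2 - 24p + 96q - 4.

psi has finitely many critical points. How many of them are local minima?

psi separates as a function of p plus a function of q, so ∇psi=0 decouples.
∂psi/∂p = -6(p - 4)(p - 1) = 0 at p ∈ {1, 4}; ∂psi/∂q = -12(q - 2)(q + 1)(q + 4) = 0 at q ∈ {-4, -1, 2}.
The Hessian is diagonal: diag(psi_pp, psi_qq). Second derivatives: psi_pp(1)=18, psi_pp(4)=-18; psi_qq(-4)=-216, psi_qq(-1)=108, psi_qq(2)=-216.
Local minima occur where both diagonal entries positive: (1, -1). Count: 1.

1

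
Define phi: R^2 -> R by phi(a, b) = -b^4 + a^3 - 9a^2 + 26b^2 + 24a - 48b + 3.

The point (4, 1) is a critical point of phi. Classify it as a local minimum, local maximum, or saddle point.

local minimum

The mixed partial ∂²phi/∂a∂b is 0, so the Hessian at any point is diag(phi_aa, phi_bb) = diag(6(a - 3), 4(-3b^2 + 13)).
At (4, 1): H = diag(6, 40).
Both eigenvalues are positive, so H is positive definite: a local minimum.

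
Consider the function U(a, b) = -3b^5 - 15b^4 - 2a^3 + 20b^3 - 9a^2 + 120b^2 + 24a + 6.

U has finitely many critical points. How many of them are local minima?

U separates as a function of a plus a function of b, so ∇U=0 decouples.
∂U/∂a = -6(a - 1)(a + 4) = 0 at a ∈ {-4, 1}; ∂U/∂b = -15b(b - 2)(b + 2)(b + 4) = 0 at b ∈ {-4, -2, 0, 2}.
The Hessian is diagonal: diag(U_aa, U_bb). Second derivatives: U_aa(-4)=30, U_aa(1)=-30; U_bb(-4)=720, U_bb(-2)=-240, U_bb(0)=240, U_bb(2)=-720.
Local minima occur where both diagonal entries positive: (-4, -4), (-4, 0). Count: 2.

2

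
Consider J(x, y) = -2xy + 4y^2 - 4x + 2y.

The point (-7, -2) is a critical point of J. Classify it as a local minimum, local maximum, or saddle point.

saddle point

The Hessian of J is constant: H = [[0, -2], [-2, 8]].
det(H) = 0·8 − (-2)² = -4.
Since det(H) < 0, H is indefinite and the critical point is a saddle point.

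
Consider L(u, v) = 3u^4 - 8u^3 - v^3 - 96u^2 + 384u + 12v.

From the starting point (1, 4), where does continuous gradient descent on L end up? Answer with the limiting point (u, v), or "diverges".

diverges

L is separable, so gradient descent decouples: u follows -∂L/∂u, v follows -∂L/∂v.
∂L/∂u = 12(u - 4)(u - 2)(u + 4); at u=1 this is 180, so u decreases.
∂L/∂v = -3(v - 2)(v + 2); at v=4 this is -36, so v increases.
The v-coordinate has no critical point in that direction and runs off to infinity.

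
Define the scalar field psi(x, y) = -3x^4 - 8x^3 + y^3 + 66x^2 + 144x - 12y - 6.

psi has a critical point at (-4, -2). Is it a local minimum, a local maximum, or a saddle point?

The mixed partial ∂²psi/∂x∂y is 0, so the Hessian at any point is diag(psi_xx, psi_yy) = diag(12(-3x^2 - 4x + 11), 6y).
At (-4, -2): H = diag(-252, -12).
Both eigenvalues are negative, so H is negative definite: a local maximum.

local maximum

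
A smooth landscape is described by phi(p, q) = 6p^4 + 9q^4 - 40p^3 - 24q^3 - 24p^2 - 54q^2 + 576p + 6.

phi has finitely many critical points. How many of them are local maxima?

1

phi separates as a function of p plus a function of q, so ∇phi=0 decouples.
∂phi/∂p = 24(p - 4)(p - 3)(p + 2) = 0 at p ∈ {-2, 3, 4}; ∂phi/∂q = 36q(q - 3)(q + 1) = 0 at q ∈ {-1, 0, 3}.
The Hessian is diagonal: diag(phi_pp, phi_qq). Second derivatives: phi_pp(-2)=720, phi_pp(3)=-120, phi_pp(4)=144; phi_qq(-1)=144, phi_qq(0)=-108, phi_qq(3)=432.
Local maxima occur where both diagonal entries negative: (3, 0). Count: 1.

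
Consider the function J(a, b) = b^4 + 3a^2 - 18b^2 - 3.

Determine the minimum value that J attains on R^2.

-84

J(a,b) separates as P(a) + Q(b) − 3, so its minimum is min P + min Q − 3.
P'(a) = 6a vanishes at a ∈ {0}; Q'(b) = 4b(b - 3)(b + 3) vanishes at b ∈ {-3, 0, 3}.
Local minima of P (where P''>0): P(0)=0. Local minima of Q: Q(-3)=-81, Q(3)=-81.
So the global minimum of J is P(0) + Q(-3) − 3 = 0 − 81 − 3 = -84, attained at (0, -3).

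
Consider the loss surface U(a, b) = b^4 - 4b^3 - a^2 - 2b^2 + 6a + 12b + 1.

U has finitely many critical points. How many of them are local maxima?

1

U separates as a function of a plus a function of b, so ∇U=0 decouples.
∂U/∂a = -2(a - 3) = 0 at a ∈ {3}; ∂U/∂b = 4(b - 3)(b - 1)(b + 1) = 0 at b ∈ {-1, 1, 3}.
The Hessian is diagonal: diag(U_aa, U_bb). Second derivatives: U_aa(3)=-2; U_bb(-1)=32, U_bb(1)=-16, U_bb(3)=32.
Local maxima occur where both diagonal entries negative: (3, 1). Count: 1.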